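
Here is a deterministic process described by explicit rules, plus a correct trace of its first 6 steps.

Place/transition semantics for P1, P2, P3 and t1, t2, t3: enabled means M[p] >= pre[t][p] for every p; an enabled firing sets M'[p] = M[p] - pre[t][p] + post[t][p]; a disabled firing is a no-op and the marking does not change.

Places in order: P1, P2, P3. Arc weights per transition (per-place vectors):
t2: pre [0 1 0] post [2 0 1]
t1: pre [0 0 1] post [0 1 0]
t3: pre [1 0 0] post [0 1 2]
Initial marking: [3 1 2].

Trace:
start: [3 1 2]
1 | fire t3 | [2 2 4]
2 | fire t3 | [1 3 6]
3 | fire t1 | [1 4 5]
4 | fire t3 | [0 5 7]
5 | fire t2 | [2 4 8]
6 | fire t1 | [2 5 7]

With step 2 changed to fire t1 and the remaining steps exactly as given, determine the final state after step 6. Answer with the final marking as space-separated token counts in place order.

(re-executing from step 2 with the substitution; state before step 2: [2 2 4])
2 | fire t1 | [2 3 3]
3 | fire t1 | [2 4 2]
4 | fire t3 | [1 5 4]
5 | fire t2 | [3 4 5]
6 | fire t1 | [3 5 4]

3 5 4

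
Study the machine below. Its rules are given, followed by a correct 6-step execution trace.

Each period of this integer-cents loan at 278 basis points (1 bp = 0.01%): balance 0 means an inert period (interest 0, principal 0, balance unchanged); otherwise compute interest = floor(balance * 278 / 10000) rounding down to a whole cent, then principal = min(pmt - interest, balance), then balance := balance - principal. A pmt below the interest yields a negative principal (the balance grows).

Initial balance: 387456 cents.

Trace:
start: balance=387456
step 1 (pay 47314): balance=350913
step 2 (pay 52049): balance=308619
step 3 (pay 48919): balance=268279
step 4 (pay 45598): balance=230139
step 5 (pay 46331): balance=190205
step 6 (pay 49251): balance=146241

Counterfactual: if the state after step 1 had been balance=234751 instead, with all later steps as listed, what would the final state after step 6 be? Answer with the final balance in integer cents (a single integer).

13010

state after step 1 := balance=234751
step 2 (pay 52049): balance=189228
step 3 (pay 48919): balance=145569
step 4 (pay 45598): balance=104017
step 5 (pay 46331): balance=60577
step 6 (pay 49251): balance=13010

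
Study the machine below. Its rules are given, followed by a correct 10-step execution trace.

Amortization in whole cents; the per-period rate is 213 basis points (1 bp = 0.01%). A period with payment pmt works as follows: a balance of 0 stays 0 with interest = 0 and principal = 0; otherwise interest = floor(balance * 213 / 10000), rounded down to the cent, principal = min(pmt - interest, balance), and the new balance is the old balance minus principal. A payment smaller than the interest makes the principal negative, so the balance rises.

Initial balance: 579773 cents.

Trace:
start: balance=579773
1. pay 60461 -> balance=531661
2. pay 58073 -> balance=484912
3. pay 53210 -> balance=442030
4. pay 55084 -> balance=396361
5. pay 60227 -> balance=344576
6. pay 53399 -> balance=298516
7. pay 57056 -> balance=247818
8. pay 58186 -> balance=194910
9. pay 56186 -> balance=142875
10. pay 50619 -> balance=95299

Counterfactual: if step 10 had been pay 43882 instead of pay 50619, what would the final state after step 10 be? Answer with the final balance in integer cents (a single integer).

(re-executing from step 10 with the substitution; state before step 10: balance=142875)
10. pay 43882 -> balance=102036

102036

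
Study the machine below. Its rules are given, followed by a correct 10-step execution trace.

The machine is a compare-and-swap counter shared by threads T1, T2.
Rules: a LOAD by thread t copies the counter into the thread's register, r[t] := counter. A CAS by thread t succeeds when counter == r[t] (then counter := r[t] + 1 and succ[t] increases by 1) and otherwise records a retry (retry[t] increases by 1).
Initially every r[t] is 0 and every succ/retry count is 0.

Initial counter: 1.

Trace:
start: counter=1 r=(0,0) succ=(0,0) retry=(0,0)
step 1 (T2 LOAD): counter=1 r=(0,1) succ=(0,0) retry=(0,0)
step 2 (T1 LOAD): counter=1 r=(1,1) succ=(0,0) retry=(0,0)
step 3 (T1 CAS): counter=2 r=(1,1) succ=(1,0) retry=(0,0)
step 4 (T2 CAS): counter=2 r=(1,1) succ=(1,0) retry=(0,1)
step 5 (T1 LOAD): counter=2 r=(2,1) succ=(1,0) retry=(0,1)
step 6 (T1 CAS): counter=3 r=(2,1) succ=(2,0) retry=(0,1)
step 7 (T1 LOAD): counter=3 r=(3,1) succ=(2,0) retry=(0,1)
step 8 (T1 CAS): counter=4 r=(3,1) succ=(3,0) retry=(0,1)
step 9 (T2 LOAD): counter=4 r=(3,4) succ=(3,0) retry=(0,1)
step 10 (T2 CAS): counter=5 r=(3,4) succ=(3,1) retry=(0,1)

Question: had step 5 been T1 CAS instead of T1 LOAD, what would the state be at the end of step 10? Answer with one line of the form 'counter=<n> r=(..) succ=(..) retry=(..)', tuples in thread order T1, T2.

counter=4 r=(2,3) succ=(2,1) retry=(2,1)

(re-executing from step 5 with the substitution; state before step 5: counter=2 r=(1,1) succ=(1,0) retry=(0,1))
step 5 (T1 CAS): counter=2 r=(1,1) succ=(1,0) retry=(1,1)
step 6 (T1 CAS): counter=2 r=(1,1) succ=(1,0) retry=(2,1)
step 7 (T1 LOAD): counter=2 r=(2,1) succ=(1,0) retry=(2,1)
step 8 (T1 CAS): counter=3 r=(2,1) succ=(2,0) retry=(2,1)
step 9 (T2 LOAD): counter=3 r=(2,3) succ=(2,0) retry=(2,1)
step 10 (T2 CAS): counter=4 r=(2,3) succ=(2,1) retry=(2,1)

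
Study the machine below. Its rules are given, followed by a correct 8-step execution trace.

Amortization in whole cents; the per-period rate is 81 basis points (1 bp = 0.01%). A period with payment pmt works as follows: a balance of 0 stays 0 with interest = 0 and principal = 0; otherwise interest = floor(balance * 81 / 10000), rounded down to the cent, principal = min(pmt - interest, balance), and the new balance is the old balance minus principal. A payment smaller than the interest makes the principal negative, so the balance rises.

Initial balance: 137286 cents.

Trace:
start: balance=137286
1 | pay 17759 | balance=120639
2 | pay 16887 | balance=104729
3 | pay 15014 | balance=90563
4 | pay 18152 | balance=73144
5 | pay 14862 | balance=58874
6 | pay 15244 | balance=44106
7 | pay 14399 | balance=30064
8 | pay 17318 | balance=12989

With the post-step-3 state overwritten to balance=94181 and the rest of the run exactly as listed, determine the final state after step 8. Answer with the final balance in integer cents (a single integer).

16756

state after step 3 := balance=94181
4 | pay 18152 | balance=76791
5 | pay 14862 | balance=62551
6 | pay 15244 | balance=47813
7 | pay 14399 | balance=33801
8 | pay 17318 | balance=16756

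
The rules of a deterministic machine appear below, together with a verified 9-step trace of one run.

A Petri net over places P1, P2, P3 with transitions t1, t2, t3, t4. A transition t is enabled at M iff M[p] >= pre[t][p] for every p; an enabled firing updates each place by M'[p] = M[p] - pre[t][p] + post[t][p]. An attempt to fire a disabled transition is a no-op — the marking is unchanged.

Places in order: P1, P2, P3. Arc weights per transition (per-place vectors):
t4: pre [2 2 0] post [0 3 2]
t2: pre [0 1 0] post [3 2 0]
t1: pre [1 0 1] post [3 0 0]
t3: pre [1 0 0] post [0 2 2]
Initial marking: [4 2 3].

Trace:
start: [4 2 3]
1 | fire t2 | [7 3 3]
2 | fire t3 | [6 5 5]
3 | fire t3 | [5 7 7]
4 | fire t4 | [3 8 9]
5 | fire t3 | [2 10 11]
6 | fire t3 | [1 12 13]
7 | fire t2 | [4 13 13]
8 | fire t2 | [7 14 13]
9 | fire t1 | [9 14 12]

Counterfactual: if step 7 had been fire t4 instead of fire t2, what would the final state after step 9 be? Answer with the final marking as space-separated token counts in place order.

(re-executing from step 7 with the substitution; state before step 7: [1 12 13])
7 | fire t4 | [1 12 13]
8 | fire t2 | [4 13 13]
9 | fire t1 | [6 13 12]

6 13 12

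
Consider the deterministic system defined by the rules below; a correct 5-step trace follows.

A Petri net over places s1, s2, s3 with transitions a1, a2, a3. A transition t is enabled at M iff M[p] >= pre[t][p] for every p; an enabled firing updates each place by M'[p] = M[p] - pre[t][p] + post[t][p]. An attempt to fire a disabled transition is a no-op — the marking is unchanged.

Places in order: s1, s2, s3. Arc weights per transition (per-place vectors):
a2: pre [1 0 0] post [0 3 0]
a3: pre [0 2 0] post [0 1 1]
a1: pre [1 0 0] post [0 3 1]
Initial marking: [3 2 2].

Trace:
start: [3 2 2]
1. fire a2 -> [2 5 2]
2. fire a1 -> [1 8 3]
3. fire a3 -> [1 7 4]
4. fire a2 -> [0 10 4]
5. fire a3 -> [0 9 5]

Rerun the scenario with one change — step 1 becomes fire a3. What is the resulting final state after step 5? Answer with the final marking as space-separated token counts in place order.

1 5 6

(re-executing from step 1 with the substitution; state before step 1: [3 2 2])
1. fire a3 -> [3 1 3]
2. fire a1 -> [2 4 4]
3. fire a3 -> [2 3 5]
4. fire a2 -> [1 6 5]
5. fire a3 -> [1 5 6]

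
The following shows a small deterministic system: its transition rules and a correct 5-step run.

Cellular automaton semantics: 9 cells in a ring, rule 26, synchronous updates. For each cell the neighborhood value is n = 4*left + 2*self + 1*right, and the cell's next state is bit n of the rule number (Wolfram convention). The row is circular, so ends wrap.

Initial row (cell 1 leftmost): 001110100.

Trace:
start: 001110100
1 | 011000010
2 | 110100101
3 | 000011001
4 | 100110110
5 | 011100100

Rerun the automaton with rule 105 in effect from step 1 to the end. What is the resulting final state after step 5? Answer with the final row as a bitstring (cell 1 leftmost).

(re-executing steps 1..5 under rule 105; state before step 1: 001110100)
1 | 101011001
2 | 110111001
3 | 011101001
4 | 110110000
5 | 111110110

111110110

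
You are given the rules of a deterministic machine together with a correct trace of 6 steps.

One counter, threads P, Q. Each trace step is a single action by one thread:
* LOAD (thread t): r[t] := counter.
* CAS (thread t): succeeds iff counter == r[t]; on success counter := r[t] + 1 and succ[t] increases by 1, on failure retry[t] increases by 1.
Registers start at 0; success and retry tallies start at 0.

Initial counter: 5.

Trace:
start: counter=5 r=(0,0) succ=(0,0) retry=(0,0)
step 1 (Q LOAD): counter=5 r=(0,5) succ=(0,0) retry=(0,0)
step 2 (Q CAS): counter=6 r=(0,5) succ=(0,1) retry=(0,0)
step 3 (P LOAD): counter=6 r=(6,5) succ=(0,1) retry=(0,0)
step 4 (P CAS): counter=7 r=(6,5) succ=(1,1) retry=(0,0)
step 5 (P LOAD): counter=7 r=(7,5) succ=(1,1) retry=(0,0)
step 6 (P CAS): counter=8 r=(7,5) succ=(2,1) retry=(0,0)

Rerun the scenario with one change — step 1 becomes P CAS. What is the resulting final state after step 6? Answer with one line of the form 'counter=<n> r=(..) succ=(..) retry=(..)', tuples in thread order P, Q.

counter=7 r=(6,0) succ=(2,0) retry=(1,1)

(re-executing from step 1 with the substitution; state before step 1: counter=5 r=(0,0) succ=(0,0) retry=(0,0))
step 1 (P CAS): counter=5 r=(0,0) succ=(0,0) retry=(1,0)
step 2 (Q CAS): counter=5 r=(0,0) succ=(0,0) retry=(1,1)
step 3 (P LOAD): counter=5 r=(5,0) succ=(0,0) retry=(1,1)
step 4 (P CAS): counter=6 r=(5,0) succ=(1,0) retry=(1,1)
step 5 (P LOAD): counter=6 r=(6,0) succ=(1,0) retry=(1,1)
step 6 (P CAS): counter=7 r=(6,0) succ=(2,0) retry=(1,1)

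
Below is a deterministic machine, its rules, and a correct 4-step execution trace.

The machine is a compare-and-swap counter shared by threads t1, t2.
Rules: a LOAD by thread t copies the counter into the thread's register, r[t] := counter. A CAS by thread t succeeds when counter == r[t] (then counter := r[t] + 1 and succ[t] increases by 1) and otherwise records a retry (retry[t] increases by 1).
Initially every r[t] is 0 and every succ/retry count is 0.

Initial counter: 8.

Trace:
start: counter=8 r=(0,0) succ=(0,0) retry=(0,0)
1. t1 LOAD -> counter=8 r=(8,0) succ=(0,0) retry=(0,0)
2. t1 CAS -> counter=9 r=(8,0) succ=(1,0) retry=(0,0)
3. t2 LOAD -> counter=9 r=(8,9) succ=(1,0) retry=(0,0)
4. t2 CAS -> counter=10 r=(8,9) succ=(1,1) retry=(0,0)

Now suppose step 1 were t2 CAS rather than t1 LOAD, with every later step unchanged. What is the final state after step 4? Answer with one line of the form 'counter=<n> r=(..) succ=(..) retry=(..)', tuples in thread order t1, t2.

counter=9 r=(0,8) succ=(0,1) retry=(1,1)

(re-executing from step 1 with the substitution; state before step 1: counter=8 r=(0,0) succ=(0,0) retry=(0,0))
1. t2 CAS -> counter=8 r=(0,0) succ=(0,0) retry=(0,1)
2. t1 CAS -> counter=8 r=(0,0) succ=(0,0) retry=(1,1)
3. t2 LOAD -> counter=8 r=(0,8) succ=(0,0) retry=(1,1)
4. t2 CAS -> counter=9 r=(0,8) succ=(0,1) retry=(1,1)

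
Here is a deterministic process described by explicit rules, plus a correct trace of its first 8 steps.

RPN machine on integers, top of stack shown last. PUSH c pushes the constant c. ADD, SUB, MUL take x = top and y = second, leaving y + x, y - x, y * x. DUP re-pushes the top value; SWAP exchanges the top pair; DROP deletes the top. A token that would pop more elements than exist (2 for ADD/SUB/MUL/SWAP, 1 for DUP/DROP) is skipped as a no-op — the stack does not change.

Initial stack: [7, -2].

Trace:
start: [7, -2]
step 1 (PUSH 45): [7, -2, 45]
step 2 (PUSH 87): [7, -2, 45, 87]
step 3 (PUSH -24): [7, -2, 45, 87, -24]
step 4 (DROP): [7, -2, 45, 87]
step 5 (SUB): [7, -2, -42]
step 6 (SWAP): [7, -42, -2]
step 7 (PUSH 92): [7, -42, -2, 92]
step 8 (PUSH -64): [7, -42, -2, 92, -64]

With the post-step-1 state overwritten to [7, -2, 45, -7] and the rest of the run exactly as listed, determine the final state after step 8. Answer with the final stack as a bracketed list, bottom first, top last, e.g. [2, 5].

[7, -2, -94, 45, 92, -64]

state after step 1 := [7, -2, 45, -7]
step 2 (PUSH 87): [7, -2, 45, -7, 87]
step 3 (PUSH -24): [7, -2, 45, -7, 87, -24]
step 4 (DROP): [7, -2, 45, -7, 87]
step 5 (SUB): [7, -2, 45, -94]
step 6 (SWAP): [7, -2, -94, 45]
step 7 (PUSH 92): [7, -2, -94, 45, 92]
step 8 (PUSH -64): [7, -2, -94, 45, 92, -64]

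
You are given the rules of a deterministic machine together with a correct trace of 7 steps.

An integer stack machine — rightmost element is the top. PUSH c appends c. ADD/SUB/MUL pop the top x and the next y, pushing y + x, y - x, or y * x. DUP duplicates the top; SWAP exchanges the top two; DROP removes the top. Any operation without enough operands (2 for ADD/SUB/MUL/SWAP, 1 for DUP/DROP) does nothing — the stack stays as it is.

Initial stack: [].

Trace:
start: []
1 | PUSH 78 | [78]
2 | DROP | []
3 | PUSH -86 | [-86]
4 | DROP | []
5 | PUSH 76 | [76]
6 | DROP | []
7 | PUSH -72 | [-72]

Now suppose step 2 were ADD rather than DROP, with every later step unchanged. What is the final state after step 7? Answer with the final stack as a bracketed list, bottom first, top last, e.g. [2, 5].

[78, -72]

(re-executing from step 2 with the substitution; state before step 2: [78])
2 | ADD | [78]
3 | PUSH -86 | [78, -86]
4 | DROP | [78]
5 | PUSH 76 | [78, 76]
6 | DROP | [78]
7 | PUSH -72 | [78, -72]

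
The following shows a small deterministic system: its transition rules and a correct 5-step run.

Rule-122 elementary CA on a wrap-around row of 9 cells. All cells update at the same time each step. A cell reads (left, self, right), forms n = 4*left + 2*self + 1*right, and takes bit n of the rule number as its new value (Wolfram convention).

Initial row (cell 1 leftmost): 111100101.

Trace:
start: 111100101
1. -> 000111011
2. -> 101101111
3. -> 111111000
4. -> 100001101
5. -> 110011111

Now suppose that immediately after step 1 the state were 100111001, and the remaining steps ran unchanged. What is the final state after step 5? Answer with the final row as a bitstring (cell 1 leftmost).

011111110

state after step 1 := 100111001
2. -> 111101111
3. -> 000111000
4. -> 001101100
5. -> 011111110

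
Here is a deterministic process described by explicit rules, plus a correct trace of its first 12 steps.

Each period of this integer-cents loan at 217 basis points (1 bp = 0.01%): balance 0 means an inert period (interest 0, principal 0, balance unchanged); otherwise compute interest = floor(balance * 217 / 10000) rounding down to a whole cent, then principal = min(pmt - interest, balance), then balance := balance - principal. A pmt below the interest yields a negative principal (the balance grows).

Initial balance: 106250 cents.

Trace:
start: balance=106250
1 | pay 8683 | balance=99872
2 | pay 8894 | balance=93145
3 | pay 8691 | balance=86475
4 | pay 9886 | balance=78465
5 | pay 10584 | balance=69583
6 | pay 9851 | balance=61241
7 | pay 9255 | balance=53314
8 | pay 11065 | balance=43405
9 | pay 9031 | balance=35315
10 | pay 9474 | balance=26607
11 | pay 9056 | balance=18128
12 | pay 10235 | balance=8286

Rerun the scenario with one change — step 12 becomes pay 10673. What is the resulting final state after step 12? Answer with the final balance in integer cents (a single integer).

(re-executing from step 12 with the substitution; state before step 12: balance=18128)
12 | pay 10673 | balance=7848

7848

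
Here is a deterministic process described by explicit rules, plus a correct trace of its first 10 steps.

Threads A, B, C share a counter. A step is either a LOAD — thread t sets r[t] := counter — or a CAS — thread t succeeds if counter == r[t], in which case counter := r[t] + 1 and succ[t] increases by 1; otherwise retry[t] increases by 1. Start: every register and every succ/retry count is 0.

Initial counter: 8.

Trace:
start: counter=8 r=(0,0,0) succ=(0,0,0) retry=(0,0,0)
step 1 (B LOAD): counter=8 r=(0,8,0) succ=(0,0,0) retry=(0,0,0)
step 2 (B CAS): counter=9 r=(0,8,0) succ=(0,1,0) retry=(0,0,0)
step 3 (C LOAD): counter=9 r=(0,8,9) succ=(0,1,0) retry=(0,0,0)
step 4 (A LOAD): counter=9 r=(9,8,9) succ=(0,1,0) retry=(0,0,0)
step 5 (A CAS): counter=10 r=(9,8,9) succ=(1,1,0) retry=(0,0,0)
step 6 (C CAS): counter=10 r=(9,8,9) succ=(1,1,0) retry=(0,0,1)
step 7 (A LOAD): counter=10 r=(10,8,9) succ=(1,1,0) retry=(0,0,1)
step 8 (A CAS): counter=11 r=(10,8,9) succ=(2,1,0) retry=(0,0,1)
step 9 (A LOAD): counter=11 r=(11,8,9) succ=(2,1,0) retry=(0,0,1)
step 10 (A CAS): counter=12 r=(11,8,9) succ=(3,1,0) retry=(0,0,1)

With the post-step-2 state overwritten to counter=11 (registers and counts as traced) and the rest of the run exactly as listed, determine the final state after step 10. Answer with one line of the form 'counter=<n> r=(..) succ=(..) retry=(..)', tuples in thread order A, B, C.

counter=14 r=(13,8,11) succ=(3,1,0) retry=(0,0,1)

state after step 2 := counter=11 r=(0,8,0) succ=(0,1,0) retry=(0,0,0)
step 3 (C LOAD): counter=11 r=(0,8,11) succ=(0,1,0) retry=(0,0,0)
step 4 (A LOAD): counter=11 r=(11,8,11) succ=(0,1,0) retry=(0,0,0)
step 5 (A CAS): counter=12 r=(11,8,11) succ=(1,1,0) retry=(0,0,0)
step 6 (C CAS): counter=12 r=(11,8,11) succ=(1,1,0) retry=(0,0,1)
step 7 (A LOAD): counter=12 r=(12,8,11) succ=(1,1,0) retry=(0,0,1)
step 8 (A CAS): counter=13 r=(12,8,11) succ=(2,1,0) retry=(0,0,1)
step 9 (A LOAD): counter=13 r=(13,8,11) succ=(2,1,0) retry=(0,0,1)
step 10 (A CAS): counter=14 r=(13,8,11) succ=(3,1,0) retry=(0,0,1)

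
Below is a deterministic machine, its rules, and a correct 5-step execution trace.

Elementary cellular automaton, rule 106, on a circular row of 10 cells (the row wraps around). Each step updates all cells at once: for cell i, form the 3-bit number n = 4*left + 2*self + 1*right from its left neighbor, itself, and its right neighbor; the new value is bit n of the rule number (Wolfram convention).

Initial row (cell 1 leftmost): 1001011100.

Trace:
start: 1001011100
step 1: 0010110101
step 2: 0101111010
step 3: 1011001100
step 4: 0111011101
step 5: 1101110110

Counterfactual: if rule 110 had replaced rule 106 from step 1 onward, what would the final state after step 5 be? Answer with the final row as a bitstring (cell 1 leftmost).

(re-executing steps 1..5 under rule 110; state before step 1: 1001011100)
step 1: 1011110101
step 2: 1110011111
step 3: 0010110000
step 4: 0111110000
step 5: 1100010000

1100010000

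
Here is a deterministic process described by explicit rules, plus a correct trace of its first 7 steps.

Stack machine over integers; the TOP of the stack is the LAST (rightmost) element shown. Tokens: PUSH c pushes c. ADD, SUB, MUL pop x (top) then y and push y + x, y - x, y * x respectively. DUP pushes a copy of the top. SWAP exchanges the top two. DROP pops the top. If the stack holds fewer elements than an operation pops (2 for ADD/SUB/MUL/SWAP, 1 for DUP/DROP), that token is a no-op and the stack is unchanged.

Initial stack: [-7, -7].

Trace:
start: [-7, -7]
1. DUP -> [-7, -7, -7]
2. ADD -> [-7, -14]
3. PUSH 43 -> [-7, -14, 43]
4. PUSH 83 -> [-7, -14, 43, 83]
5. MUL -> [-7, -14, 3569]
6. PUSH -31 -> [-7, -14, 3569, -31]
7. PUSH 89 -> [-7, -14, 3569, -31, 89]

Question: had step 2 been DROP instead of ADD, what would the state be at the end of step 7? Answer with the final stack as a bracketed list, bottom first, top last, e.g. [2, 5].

[-7, -7, 3569, -31, 89]

(re-executing from step 2 with the substitution; state before step 2: [-7, -7, -7])
2. DROP -> [-7, -7]
3. PUSH 43 -> [-7, -7, 43]
4. PUSH 83 -> [-7, -7, 43, 83]
5. MUL -> [-7, -7, 3569]
6. PUSH -31 -> [-7, -7, 3569, -31]
7. PUSH 89 -> [-7, -7, 3569, -31, 89]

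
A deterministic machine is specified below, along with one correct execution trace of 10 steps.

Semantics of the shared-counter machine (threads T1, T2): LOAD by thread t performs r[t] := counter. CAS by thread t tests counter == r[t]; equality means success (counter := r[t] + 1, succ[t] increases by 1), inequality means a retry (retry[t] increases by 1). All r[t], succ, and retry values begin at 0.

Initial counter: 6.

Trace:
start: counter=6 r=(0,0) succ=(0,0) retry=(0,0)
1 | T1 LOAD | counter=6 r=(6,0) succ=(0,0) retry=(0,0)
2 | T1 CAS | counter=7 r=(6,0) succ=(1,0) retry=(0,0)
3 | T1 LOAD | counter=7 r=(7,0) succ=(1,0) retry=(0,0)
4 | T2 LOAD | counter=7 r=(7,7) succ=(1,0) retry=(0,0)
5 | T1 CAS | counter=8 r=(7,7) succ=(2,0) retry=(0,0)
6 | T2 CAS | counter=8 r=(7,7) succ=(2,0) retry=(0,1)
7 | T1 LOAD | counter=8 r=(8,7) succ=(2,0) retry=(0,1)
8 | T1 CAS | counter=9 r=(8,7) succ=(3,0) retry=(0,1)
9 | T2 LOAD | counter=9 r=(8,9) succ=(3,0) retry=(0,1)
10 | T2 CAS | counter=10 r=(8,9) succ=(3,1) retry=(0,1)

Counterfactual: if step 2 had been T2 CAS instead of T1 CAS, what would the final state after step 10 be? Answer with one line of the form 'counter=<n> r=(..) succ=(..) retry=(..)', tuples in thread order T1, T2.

(re-executing from step 2 with the substitution; state before step 2: counter=6 r=(6,0) succ=(0,0) retry=(0,0))
2 | T2 CAS | counter=6 r=(6,0) succ=(0,0) retry=(0,1)
3 | T1 LOAD | counter=6 r=(6,0) succ=(0,0) retry=(0,1)
4 | T2 LOAD | counter=6 r=(6,6) succ=(0,0) retry=(0,1)
5 | T1 CAS | counter=7 r=(6,6) succ=(1,0) retry=(0,1)
6 | T2 CAS | counter=7 r=(6,6) succ=(1,0) retry=(0,2)
7 | T1 LOAD | counter=7 r=(7,6) succ=(1,0) retry=(0,2)
8 | T1 CAS | counter=8 r=(7,6) succ=(2,0) retry=(0,2)
9 | T2 LOAD | counter=8 r=(7,8) succ=(2,0) retry=(0,2)
10 | T2 CAS | counter=9 r=(7,8) succ=(2,1) retry=(0,2)

counter=9 r=(7,8) succ=(2,1) retry=(0,2)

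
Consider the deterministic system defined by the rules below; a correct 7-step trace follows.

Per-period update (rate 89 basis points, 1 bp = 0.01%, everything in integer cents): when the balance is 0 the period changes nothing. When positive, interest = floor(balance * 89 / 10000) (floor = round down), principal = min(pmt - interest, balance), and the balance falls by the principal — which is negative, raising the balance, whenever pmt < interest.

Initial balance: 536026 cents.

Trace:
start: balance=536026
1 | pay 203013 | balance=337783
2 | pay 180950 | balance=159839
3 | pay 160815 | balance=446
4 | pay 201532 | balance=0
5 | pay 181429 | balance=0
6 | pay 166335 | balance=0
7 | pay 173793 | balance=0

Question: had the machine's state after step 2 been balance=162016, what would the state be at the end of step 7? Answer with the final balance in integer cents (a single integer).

state after step 2 := balance=162016
3 | pay 160815 | balance=2642
4 | pay 201532 | balance=0
5 | pay 181429 | balance=0
6 | pay 166335 | balance=0
7 | pay 173793 | balance=0

0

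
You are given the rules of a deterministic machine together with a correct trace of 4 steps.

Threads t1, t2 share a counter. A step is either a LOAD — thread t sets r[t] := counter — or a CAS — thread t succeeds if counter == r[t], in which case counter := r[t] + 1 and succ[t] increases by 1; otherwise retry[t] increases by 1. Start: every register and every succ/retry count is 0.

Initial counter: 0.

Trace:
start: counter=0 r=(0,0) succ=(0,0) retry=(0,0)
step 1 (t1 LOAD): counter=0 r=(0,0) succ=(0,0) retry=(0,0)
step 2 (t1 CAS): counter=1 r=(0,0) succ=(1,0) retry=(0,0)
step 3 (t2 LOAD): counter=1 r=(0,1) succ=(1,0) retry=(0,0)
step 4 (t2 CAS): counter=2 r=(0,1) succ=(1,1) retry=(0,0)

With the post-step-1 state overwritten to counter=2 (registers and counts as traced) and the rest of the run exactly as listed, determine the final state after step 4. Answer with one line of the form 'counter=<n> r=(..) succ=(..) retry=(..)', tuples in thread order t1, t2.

counter=3 r=(0,2) succ=(0,1) retry=(1,0)

state after step 1 := counter=2 r=(0,0) succ=(0,0) retry=(0,0)
step 2 (t1 CAS): counter=2 r=(0,0) succ=(0,0) retry=(1,0)
step 3 (t2 LOAD): counter=2 r=(0,2) succ=(0,0) retry=(1,0)
step 4 (t2 CAS): counter=3 r=(0,2) succ=(0,1) retry=(1,0)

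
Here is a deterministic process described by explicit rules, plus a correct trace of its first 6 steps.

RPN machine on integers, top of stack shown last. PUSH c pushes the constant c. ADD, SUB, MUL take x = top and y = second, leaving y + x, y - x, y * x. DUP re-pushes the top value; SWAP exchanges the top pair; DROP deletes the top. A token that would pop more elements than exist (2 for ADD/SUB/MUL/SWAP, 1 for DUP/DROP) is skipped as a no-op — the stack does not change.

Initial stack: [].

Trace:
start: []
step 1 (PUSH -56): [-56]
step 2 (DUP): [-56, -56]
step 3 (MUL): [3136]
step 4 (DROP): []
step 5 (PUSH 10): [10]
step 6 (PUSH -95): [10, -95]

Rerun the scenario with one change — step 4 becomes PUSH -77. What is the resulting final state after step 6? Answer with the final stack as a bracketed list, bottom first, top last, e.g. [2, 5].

[3136, -77, 10, -95]

(re-executing from step 4 with the substitution; state before step 4: [3136])
step 4 (PUSH -77): [3136, -77]
step 5 (PUSH 10): [3136, -77, 10]
step 6 (PUSH -95): [3136, -77, 10, -95]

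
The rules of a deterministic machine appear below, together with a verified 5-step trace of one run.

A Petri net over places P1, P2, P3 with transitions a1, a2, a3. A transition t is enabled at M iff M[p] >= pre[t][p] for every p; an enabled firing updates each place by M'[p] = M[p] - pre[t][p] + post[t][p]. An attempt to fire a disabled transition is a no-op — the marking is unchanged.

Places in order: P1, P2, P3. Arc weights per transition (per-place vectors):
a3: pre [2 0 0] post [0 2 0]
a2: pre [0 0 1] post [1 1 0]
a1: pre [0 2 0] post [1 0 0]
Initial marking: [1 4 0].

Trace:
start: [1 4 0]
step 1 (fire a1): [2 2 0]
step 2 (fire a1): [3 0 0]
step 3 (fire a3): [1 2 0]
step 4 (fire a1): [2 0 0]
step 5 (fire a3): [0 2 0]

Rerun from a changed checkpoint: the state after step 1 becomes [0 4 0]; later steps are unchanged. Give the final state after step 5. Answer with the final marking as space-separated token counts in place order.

0 2 0

state after step 1 := [0 4 0]
step 2 (fire a1): [1 2 0]
step 3 (fire a3): [1 2 0]
step 4 (fire a1): [2 0 0]
step 5 (fire a3): [0 2 0]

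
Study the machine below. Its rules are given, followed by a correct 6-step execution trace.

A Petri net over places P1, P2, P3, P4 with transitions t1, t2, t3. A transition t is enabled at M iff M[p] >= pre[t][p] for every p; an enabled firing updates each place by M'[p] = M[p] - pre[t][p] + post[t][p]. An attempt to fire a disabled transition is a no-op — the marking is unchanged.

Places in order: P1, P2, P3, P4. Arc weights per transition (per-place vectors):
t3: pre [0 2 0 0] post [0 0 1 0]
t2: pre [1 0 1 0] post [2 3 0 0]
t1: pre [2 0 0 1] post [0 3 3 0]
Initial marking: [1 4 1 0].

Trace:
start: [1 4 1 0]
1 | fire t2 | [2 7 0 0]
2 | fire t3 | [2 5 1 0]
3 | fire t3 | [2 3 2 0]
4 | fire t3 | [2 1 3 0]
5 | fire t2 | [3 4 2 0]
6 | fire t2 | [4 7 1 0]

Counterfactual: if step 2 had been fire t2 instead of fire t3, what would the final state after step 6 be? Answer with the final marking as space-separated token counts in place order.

(re-executing from step 2 with the substitution; state before step 2: [2 7 0 0])
2 | fire t2 | [2 7 0 0]
3 | fire t3 | [2 5 1 0]
4 | fire t3 | [2 3 2 0]
5 | fire t2 | [3 6 1 0]
6 | fire t2 | [4 9 0 0]

4 9 0 0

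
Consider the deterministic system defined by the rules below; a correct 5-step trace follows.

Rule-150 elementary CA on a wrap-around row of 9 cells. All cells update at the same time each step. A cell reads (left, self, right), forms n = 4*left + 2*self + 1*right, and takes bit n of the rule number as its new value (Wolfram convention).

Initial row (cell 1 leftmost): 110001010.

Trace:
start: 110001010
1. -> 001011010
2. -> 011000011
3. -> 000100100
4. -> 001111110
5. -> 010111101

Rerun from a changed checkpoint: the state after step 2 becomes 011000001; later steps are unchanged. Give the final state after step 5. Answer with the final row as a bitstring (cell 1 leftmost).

state after step 2 := 011000001
3. -> 000100011
4. -> 101110100
5. -> 100100111

100100111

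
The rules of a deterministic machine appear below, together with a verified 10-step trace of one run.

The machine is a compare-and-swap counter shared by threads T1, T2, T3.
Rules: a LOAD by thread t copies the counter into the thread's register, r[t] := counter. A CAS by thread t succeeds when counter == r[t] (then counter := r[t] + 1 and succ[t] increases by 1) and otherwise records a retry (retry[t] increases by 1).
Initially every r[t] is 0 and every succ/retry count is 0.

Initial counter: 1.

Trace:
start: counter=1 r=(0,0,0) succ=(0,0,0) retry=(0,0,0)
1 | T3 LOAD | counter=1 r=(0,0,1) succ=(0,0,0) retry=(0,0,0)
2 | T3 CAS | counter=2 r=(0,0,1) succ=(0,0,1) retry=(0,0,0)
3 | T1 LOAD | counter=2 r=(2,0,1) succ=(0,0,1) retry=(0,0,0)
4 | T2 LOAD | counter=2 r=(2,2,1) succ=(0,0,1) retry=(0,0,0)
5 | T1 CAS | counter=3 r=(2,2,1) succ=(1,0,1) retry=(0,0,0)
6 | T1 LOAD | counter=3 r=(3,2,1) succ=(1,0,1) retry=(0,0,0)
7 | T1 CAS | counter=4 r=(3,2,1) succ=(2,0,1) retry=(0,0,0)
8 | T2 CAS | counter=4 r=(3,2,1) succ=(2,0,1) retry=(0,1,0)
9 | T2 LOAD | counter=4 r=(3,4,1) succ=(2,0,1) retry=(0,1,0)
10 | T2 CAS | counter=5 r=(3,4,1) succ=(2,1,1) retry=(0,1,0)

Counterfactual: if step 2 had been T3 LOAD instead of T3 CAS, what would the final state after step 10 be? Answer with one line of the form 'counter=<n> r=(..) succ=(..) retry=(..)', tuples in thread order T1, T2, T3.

(re-executing from step 2 with the substitution; state before step 2: counter=1 r=(0,0,1) succ=(0,0,0) retry=(0,0,0))
2 | T3 LOAD | counter=1 r=(0,0,1) succ=(0,0,0) retry=(0,0,0)
3 | T1 LOAD | counter=1 r=(1,0,1) succ=(0,0,0) retry=(0,0,0)
4 | T2 LOAD | counter=1 r=(1,1,1) succ=(0,0,0) retry=(0,0,0)
5 | T1 CAS | counter=2 r=(1,1,1) succ=(1,0,0) retry=(0,0,0)
6 | T1 LOAD | counter=2 r=(2,1,1) succ=(1,0,0) retry=(0,0,0)
7 | T1 CAS | counter=3 r=(2,1,1) succ=(2,0,0) retry=(0,0,0)
8 | T2 CAS | counter=3 r=(2,1,1) succ=(2,0,0) retry=(0,1,0)
9 | T2 LOAD | counter=3 r=(2,3,1) succ=(2,0,0) retry=(0,1,0)
10 | T2 CAS | counter=4 r=(2,3,1) succ=(2,1,0) retry=(0,1,0)

counter=4 r=(2,3,1) succ=(2,1,0) retry=(0,1,0)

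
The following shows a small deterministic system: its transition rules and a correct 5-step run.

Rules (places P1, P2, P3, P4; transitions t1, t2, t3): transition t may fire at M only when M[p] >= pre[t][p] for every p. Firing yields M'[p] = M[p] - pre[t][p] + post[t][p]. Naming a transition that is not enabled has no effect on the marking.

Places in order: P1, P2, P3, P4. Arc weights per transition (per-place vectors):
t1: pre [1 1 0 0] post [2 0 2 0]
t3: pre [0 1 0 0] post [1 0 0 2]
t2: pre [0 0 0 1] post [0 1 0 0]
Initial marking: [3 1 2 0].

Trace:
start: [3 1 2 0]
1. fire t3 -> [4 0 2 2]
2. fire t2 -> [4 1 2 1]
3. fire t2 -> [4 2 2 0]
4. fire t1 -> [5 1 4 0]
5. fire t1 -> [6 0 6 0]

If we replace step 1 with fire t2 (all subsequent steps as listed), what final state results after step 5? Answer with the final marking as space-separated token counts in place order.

4 0 4 0

(re-executing from step 1 with the substitution; state before step 1: [3 1 2 0])
1. fire t2 -> [3 1 2 0]
2. fire t2 -> [3 1 2 0]
3. fire t2 -> [3 1 2 0]
4. fire t1 -> [4 0 4 0]
5. fire t1 -> [4 0 4 0]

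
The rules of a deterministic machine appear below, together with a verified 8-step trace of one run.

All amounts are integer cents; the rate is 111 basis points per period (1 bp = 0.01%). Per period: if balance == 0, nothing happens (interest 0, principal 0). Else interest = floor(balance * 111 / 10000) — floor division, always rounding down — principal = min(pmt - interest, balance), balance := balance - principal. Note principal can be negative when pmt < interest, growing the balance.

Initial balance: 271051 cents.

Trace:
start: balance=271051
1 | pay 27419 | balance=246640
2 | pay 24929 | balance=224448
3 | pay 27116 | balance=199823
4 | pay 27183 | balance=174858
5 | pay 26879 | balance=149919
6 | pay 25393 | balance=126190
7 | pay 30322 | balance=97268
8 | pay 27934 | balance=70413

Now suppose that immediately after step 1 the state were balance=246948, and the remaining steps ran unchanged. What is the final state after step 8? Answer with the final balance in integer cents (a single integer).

70746

state after step 1 := balance=246948
2 | pay 24929 | balance=224760
3 | pay 27116 | balance=200138
4 | pay 27183 | balance=175176
5 | pay 26879 | balance=150241
6 | pay 25393 | balance=126515
7 | pay 30322 | balance=97597
8 | pay 27934 | balance=70746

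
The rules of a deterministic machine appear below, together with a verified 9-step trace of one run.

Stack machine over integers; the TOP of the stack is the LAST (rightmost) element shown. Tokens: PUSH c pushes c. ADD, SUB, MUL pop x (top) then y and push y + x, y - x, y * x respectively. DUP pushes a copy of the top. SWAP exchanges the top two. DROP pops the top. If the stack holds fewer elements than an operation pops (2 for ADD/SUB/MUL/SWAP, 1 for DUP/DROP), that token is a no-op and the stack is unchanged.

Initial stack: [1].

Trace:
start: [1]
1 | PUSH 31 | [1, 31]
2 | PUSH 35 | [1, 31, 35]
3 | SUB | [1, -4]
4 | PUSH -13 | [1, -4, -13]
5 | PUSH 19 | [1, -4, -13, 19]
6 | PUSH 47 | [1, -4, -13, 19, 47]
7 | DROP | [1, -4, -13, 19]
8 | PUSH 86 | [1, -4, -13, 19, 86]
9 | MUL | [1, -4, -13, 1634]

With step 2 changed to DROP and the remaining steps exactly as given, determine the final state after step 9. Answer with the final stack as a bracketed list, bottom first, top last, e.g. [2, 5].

[1, -13, 1634]

(re-executing from step 2 with the substitution; state before step 2: [1, 31])
2 | DROP | [1]
3 | SUB | [1]
4 | PUSH -13 | [1, -13]
5 | PUSH 19 | [1, -13, 19]
6 | PUSH 47 | [1, -13, 19, 47]
7 | DROP | [1, -13, 19]
8 | PUSH 86 | [1, -13, 19, 86]
9 | MUL | [1, -13, 1634]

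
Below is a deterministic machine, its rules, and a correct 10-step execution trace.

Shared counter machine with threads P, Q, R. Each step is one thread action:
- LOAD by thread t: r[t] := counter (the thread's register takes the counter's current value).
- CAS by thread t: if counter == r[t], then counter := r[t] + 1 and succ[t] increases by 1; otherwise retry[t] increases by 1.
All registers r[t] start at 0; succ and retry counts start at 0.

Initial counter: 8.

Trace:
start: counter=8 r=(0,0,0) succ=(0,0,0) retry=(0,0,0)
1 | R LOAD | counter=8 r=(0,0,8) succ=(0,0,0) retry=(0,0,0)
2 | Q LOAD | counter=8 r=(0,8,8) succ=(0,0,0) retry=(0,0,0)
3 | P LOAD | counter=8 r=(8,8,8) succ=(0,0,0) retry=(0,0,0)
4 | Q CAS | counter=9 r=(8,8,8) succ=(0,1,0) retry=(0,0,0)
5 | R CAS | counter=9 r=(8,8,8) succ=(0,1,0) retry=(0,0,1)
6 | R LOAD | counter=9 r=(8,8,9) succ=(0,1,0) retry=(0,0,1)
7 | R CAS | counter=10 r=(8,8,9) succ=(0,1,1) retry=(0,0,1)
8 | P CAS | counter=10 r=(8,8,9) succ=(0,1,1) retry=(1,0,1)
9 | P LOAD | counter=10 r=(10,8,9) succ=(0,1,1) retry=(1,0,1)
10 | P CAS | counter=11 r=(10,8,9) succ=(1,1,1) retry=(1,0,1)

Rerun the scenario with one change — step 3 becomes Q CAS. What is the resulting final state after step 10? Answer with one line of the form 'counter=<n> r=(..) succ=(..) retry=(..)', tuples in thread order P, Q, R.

counter=11 r=(10,8,9) succ=(1,1,1) retry=(1,1,1)

(re-executing from step 3 with the substitution; state before step 3: counter=8 r=(0,8,8) succ=(0,0,0) retry=(0,0,0))
3 | Q CAS | counter=9 r=(0,8,8) succ=(0,1,0) retry=(0,0,0)
4 | Q CAS | counter=9 r=(0,8,8) succ=(0,1,0) retry=(0,1,0)
5 | R CAS | counter=9 r=(0,8,8) succ=(0,1,0) retry=(0,1,1)
6 | R LOAD | counter=9 r=(0,8,9) succ=(0,1,0) retry=(0,1,1)
7 | R CAS | counter=10 r=(0,8,9) succ=(0,1,1) retry=(0,1,1)
8 | P CAS | counter=10 r=(0,8,9) succ=(0,1,1) retry=(1,1,1)
9 | P LOAD | counter=10 r=(10,8,9) succ=(0,1,1) retry=(1,1,1)
10 | P CAS | counter=11 r=(10,8,9) succ=(1,1,1) retry=(1,1,1)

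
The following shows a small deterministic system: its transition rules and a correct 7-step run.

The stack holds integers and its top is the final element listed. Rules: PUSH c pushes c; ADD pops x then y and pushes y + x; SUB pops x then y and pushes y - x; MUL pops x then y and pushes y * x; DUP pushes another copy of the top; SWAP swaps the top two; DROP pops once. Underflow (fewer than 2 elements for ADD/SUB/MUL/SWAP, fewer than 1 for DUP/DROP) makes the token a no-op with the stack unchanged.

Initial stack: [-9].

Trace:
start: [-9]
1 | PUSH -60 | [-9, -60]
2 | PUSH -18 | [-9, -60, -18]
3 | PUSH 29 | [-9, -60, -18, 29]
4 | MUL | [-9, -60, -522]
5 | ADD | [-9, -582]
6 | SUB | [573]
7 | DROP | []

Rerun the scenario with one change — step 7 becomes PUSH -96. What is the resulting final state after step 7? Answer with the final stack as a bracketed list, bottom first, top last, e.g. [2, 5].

(re-executing from step 7 with the substitution; state before step 7: [573])
7 | PUSH -96 | [573, -96]

[573, -96]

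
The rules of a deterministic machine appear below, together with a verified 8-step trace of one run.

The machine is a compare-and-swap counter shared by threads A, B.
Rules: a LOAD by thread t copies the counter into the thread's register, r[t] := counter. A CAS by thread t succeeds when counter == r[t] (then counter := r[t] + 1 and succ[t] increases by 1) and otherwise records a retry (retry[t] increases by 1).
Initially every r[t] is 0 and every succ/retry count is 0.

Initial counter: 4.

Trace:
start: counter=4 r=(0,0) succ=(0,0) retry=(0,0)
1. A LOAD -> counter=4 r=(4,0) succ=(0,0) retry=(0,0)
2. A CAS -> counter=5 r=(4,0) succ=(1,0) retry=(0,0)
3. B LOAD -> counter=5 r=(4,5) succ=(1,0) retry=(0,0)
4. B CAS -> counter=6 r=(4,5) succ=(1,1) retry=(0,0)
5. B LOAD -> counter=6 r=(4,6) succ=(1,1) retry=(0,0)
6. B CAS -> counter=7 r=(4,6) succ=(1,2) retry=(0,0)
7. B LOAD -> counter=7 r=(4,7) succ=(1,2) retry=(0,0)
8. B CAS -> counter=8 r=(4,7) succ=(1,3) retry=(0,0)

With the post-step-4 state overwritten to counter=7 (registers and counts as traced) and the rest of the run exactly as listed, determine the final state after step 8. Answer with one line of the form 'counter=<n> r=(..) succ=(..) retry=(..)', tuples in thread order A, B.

counter=9 r=(4,8) succ=(1,3) retry=(0,0)

state after step 4 := counter=7 r=(4,5) succ=(1,1) retry=(0,0)
5. B LOAD -> counter=7 r=(4,7) succ=(1,1) retry=(0,0)
6. B CAS -> counter=8 r=(4,7) succ=(1,2) retry=(0,0)
7. B LOAD -> counter=8 r=(4,8) succ=(1,2) retry=(0,0)
8. B CAS -> counter=9 r=(4,8) succ=(1,3) retry=(0,0)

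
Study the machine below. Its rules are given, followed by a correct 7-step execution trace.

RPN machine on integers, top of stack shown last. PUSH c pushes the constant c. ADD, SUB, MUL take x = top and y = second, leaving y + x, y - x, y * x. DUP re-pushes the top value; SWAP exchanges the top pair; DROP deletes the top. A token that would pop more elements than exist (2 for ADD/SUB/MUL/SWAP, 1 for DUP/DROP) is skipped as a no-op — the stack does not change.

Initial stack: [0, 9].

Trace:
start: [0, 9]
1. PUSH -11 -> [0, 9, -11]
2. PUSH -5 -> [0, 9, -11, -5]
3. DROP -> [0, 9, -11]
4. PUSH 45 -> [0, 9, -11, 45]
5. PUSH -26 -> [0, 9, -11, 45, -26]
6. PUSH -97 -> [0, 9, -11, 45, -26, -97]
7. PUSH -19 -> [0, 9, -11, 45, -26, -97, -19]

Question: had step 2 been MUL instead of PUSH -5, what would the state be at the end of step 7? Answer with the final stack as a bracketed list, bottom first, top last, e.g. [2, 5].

(re-executing from step 2 with the substitution; state before step 2: [0, 9, -11])
2. MUL -> [0, -99]
3. DROP -> [0]
4. PUSH 45 -> [0, 45]
5. PUSH -26 -> [0, 45, -26]
6. PUSH -97 -> [0, 45, -26, -97]
7. PUSH -19 -> [0, 45, -26, -97, -19]

[0, 45, -26, -97, -19]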